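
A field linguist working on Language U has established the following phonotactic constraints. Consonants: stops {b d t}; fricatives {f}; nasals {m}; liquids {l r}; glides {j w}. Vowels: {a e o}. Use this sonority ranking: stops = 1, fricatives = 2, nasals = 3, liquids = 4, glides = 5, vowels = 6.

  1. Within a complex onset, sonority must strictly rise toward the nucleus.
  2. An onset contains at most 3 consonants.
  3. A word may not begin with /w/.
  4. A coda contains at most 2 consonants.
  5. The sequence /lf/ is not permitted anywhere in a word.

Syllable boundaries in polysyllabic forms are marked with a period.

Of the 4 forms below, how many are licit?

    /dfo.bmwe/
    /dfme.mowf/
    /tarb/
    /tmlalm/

4

/dfo.bmwe/ — σ1 onset /df/ (1→2 rises), coda /∅/ ok; σ2 onset /bmw/ (1→3→5 rises), coda /∅/ ok → licit
/dfme.mowf/ — σ1 onset /dfm/ (1→2→3 rises), coda /∅/ ok; σ2 onset /m/, coda /wf/ (2C) ok → licit
/tarb/ — σ1 onset /t/, coda /rb/ (2C) ok → licit
/tmlalm/ — σ1 onset /tml/ (1→3→4 rises), coda /lm/ (2C) ok → licit
Licit: /dfo.bmwe/, /dfme.mowf/, /tarb/, /tmlalm/ → 4.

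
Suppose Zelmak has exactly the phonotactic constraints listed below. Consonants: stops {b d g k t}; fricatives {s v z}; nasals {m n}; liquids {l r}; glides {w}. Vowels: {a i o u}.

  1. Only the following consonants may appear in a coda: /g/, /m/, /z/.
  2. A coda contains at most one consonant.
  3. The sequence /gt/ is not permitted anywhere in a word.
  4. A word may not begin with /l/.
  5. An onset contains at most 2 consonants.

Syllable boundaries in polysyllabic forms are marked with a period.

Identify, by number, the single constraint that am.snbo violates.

am.snbo: syllable 2 onset /snb/ has 3 consonants (> 2).
This is a violation of constraint 5: "An onset contains at most 2 consonants."
The remaining constraints (1, 2, 3, 4) are satisfied.

5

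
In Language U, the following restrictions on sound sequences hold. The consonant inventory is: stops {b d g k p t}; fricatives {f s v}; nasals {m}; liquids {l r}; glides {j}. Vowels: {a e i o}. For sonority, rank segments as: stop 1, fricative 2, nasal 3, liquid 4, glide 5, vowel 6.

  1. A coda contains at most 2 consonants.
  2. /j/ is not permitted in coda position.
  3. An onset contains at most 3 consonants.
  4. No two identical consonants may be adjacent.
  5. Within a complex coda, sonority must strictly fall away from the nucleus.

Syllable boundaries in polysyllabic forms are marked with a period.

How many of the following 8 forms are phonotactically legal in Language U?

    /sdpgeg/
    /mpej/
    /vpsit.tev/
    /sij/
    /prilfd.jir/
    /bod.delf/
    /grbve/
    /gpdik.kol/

0

/sdpgeg/ — violates constraint 3: syllable 1 onset /sdpg/ has 4 consonants (> 3) → phonotactically illegal
/mpej/ — violates constraint 2: syllable 1 coda contains /j/ → phonotactically illegal
/vpsit.tev/ — violates constraint 4: adjacent identical consonants /tt/ → phonotactically illegal
/sij/ — violates constraint 2: syllable 1 coda contains /j/ → phonotactically illegal
/prilfd.jir/ — violates constraint 1: syllable 1 coda /lfd/ has 3 consonants (> 2) → phonotactically illegal
/bod.delf/ — violates constraint 4: adjacent identical consonants /dd/ → phonotactically illegal
/grbve/ — violates constraint 3: syllable 1 onset /grbv/ has 4 consonants (> 3) → phonotactically illegal
/gpdik.kol/ — violates constraint 4: adjacent identical consonants /kk/ → phonotactically illegal
No form is phonotactically legal → 0.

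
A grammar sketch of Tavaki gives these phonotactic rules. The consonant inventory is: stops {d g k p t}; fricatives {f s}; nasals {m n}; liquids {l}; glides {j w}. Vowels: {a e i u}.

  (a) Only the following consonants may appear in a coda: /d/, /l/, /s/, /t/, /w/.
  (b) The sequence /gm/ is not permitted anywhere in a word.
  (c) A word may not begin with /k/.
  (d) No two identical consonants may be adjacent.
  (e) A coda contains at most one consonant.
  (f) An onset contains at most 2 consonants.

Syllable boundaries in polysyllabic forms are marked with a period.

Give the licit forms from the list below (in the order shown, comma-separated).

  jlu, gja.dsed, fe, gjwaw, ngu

jlu — σ1 onset /jl/ (2C), coda /∅/ ok → licit
gja.dsed — σ1 onset /gj/ (2C), coda /∅/ ok; σ2 onset /ds/ (2C), coda /d/ ok → licit
fe — σ1 onset /f/, coda /∅/ ok → licit
gjwaw — violates constraint (f): syllable 1 onset /gjw/ has 3 consonants (> 2) → illicit
ngu — σ1 onset /ng/ (2C), coda /∅/ ok → licit

jlu, gja.dsed, fe, ngu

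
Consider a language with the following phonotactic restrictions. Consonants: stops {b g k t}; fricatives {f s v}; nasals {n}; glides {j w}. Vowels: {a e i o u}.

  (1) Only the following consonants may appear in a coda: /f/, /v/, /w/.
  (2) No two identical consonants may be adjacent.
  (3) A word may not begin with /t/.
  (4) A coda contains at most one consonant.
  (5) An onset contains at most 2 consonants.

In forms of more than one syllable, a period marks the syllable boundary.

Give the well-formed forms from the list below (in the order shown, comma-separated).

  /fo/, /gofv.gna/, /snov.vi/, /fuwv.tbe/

/fo/

/fo/ — σ1 onset /f/, coda /∅/ ok → well-formed
/gofv.gna/ — violates constraint 4: syllable 1 coda /fv/ has 2 consonants (> 1) → ill-formed
/snov.vi/ — violates constraint 2: adjacent identical consonants /vv/ → ill-formed
/fuwv.tbe/ — violates constraint 4: syllable 1 coda /wv/ has 2 consonants (> 1) → ill-formed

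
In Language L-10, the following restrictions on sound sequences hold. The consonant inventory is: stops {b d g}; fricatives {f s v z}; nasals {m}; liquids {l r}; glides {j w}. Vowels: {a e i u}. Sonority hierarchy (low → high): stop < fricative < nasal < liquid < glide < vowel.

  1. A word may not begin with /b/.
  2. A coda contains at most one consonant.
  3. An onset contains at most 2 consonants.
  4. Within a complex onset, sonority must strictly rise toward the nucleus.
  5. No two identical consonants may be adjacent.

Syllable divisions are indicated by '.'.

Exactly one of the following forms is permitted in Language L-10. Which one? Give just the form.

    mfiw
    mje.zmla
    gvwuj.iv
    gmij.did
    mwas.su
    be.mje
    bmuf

mfiw — violates constraint 4: syllable 1 onset /mf/: /m/ (nasal, 3) → /f/ (fricative, 2) does not rise → not permitted
mje.zmla — violates constraint 3: syllable 2 onset /zml/ has 3 consonants (> 2) → not permitted
gvwuj.iv — violates constraint 3: syllable 1 onset /gvw/ has 3 consonants (> 2) → not permitted
gmij.did — σ1 onset /gm/ (1→3 rises), coda /j/ ok; σ2 onset /d/, coda /d/ ok → permitted
mwas.su — violates constraint 5: adjacent identical consonants /ss/ → not permitted
be.mje — violates constraint 1: word begins with /b/ → not permitted
bmuf — violates constraint 1: word begins with /b/ → not permitted

gmij.did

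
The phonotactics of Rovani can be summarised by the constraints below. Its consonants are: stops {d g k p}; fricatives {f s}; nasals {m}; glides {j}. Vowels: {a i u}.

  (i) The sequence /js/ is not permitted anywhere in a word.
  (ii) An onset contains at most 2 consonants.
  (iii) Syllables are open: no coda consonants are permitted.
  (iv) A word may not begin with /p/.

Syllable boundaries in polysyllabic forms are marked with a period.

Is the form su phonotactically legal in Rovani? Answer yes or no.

yes

su — σ1 onset /s/, coda /∅/ ok → phonotactically legal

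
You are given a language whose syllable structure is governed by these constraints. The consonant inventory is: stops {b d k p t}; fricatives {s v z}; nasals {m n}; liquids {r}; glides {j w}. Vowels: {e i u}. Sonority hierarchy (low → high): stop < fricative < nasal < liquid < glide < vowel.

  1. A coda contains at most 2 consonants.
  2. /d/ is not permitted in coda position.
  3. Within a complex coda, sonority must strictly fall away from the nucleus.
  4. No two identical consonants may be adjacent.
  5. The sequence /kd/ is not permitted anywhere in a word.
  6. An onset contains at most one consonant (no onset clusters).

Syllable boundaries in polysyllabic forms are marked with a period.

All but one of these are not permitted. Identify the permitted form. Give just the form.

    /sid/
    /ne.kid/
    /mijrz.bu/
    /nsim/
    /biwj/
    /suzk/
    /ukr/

/sid/ — violates constraint 2: syllable 1 coda contains /d/ → not permitted
/ne.kid/ — violates constraint 2: syllable 2 coda contains /d/ → not permitted
/mijrz.bu/ — violates constraint 1: syllable 1 coda /jrz/ has 3 consonants (> 2) → not permitted
/nsim/ — violates constraint 6: syllable 1 onset /ns/ has 2 consonants (> 1) → not permitted
/biwj/ — violates constraint 3: syllable 1 coda /wj/: /w/ (glide, 5) → /j/ (glide, 5) does not fall → not permitted
/suzk/ — σ1 onset /s/, coda /zk/ (2→1 falls) ok → permitted
/ukr/ — violates constraint 3: syllable 1 coda /kr/: /k/ (stop, 1) → /r/ (liquid, 4) does not fall → not permitted

/suzk/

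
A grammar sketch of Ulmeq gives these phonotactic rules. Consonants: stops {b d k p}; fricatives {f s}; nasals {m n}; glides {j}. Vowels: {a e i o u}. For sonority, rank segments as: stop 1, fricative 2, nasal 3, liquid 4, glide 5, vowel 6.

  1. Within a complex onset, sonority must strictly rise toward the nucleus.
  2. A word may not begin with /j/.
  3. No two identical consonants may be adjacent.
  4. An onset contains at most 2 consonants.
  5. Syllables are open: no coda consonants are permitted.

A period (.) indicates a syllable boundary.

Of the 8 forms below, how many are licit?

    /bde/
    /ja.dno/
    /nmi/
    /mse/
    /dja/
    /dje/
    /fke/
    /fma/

/bde/ — violates constraint 1: syllable 1 onset /bd/: /b/ (stop, 1) → /d/ (stop, 1) does not rise → illicit
/ja.dno/ — violates constraint 2: word begins with /j/ → illicit
/nmi/ — violates constraint 1: syllable 1 onset /nm/: /n/ (nasal, 3) → /m/ (nasal, 3) does not rise → illicit
/mse/ — violates constraint 1: syllable 1 onset /ms/: /m/ (nasal, 3) → /s/ (fricative, 2) does not rise → illicit
/dja/ — σ1 onset /dj/ (1→5 rises), coda /∅/ ok → licit
/dje/ — σ1 onset /dj/ (1→5 rises), coda /∅/ ok → licit
/fke/ — violates constraint 1: syllable 1 onset /fk/: /f/ (fricative, 2) → /k/ (stop, 1) does not rise → illicit
/fma/ — σ1 onset /fm/ (2→3 rises), coda /∅/ ok → licit
Licit: /dja/, /dje/, /fma/ → 3.

3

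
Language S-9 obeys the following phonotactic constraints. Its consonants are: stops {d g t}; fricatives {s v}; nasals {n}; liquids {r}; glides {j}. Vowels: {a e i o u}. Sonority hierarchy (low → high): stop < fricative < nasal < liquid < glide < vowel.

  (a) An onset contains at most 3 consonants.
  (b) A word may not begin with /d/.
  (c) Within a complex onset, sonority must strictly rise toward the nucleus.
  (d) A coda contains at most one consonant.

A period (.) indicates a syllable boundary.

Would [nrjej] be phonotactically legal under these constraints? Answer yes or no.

yes

[nrjej] — σ1 onset /nrj/ (3→4→5 rises), coda /j/ ok → phonotactically legal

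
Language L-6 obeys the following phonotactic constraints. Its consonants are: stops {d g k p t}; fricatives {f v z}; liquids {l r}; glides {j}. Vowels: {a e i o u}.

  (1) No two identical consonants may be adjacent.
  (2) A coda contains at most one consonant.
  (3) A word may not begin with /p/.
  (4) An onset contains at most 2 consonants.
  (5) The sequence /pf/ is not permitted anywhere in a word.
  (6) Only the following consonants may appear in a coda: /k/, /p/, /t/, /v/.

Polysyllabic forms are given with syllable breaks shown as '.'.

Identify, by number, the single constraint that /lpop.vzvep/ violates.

4

/lpop.vzvep/: syllable 2 onset /vzv/ has 3 consonants (> 2).
This is a violation of constraint 4: "An onset contains at most 2 consonants."
The remaining constraints (1, 2, 3, 5, 6) are satisfied.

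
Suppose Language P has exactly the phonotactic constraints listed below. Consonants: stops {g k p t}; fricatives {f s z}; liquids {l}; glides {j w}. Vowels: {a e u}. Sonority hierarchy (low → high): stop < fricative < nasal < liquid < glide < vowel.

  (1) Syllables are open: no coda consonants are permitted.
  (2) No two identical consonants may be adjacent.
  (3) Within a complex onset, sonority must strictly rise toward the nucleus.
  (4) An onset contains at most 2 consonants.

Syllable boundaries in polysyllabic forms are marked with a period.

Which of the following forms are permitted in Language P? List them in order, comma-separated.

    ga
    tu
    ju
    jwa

ga — σ1 onset /g/, coda /∅/ ok → permitted
tu — σ1 onset /t/, coda /∅/ ok → permitted
ju — σ1 onset /j/, coda /∅/ ok → permitted
jwa — violates constraint 3: syllable 1 onset /jw/: /j/ (glide, 5) → /w/ (glide, 5) does not rise → not permitted

ga, tu, ju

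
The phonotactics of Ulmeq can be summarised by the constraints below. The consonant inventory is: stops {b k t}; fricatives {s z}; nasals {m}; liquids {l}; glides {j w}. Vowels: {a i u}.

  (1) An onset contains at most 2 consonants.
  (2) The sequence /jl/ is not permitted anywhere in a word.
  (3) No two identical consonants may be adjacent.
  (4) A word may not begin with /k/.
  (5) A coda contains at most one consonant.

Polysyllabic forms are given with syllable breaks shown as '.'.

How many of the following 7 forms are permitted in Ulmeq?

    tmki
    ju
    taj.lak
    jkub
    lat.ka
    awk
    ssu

tmki — violates constraint 1: syllable 1 onset /tmk/ has 3 consonants (> 2) → not permitted
ju — σ1 onset /j/, coda /∅/ ok → permitted
taj.lak — violates constraint 2: contains banned sequence /jl/ → not permitted
jkub — σ1 onset /jk/ (2C), coda /b/ ok → permitted
lat.ka — σ1 onset /l/, coda /t/ ok; σ2 onset /k/, coda /∅/ ok → permitted
awk — violates constraint 5: syllable 1 coda /wk/ has 2 consonants (> 1) → not permitted
ssu — violates constraint 3: adjacent identical consonants /ss/ → not permitted
Permitted: ju, jkub, lat.ka → 3.

3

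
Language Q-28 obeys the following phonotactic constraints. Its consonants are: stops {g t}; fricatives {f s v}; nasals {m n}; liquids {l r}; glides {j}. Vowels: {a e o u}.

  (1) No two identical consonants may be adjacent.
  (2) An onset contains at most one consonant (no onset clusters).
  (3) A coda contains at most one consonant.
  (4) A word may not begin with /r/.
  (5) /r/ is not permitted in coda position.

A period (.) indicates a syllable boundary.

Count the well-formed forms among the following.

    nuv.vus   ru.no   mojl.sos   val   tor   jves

nuv.vus — violates constraint 1: adjacent identical consonants /vv/ → ill-formed
ru.no — violates constraint 4: word begins with /r/ → ill-formed
mojl.sos — violates constraint 3: syllable 1 coda /jl/ has 2 consonants (> 1) → ill-formed
val — σ1 onset /v/, coda /l/ ok → well-formed
tor — violates constraint 5: syllable 1 coda contains /r/ → ill-formed
jves — violates constraint 2: syllable 1 onset /jv/ has 2 consonants (> 1) → ill-formed
Well-formed: val → 1.

1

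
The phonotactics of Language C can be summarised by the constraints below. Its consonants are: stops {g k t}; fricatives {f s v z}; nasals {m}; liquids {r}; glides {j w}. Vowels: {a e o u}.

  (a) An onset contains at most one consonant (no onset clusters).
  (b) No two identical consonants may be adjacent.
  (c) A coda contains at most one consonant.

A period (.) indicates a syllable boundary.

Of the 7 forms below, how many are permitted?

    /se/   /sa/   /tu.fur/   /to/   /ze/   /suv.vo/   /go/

/se/ — σ1 onset /s/, coda /∅/ ok → permitted
/sa/ — σ1 onset /s/, coda /∅/ ok → permitted
/tu.fur/ — σ1 onset /t/, coda /∅/ ok; σ2 onset /f/, coda /r/ ok → permitted
/to/ — σ1 onset /t/, coda /∅/ ok → permitted
/ze/ — σ1 onset /z/, coda /∅/ ok → permitted
/suv.vo/ — violates constraint (b): adjacent identical consonants /vv/ → not permitted
/go/ — σ1 onset /g/, coda /∅/ ok → permitted
Permitted: /se/, /sa/, /tu.fur/, /to/, /ze/, /go/ → 6.

6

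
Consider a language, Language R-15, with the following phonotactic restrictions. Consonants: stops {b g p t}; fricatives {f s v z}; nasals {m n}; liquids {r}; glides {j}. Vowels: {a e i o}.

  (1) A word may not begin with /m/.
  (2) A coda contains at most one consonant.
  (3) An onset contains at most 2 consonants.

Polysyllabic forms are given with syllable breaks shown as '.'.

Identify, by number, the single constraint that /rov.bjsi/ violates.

/rov.bjsi/: syllable 2 onset /bjs/ has 3 consonants (> 2).
This is a violation of constraint 3: "An onset contains at most 2 consonants."
The remaining constraints (1, 2) are satisfied.

3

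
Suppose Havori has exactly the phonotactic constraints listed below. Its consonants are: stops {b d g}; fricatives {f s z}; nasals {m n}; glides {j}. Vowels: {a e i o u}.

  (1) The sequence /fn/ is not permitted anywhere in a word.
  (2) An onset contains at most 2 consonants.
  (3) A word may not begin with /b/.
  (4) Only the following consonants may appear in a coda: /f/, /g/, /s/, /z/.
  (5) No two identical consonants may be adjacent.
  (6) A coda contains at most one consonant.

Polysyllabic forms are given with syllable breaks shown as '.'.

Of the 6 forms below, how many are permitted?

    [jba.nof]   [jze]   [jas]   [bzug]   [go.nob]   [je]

[jba.nof] — σ1 onset /jb/ (2C), coda /∅/ ok; σ2 onset /n/, coda /f/ ok → permitted
[jze] — σ1 onset /jz/ (2C), coda /∅/ ok → permitted
[jas] — σ1 onset /j/, coda /s/ ok → permitted
[bzug] — violates constraint 3: word begins with /b/ → not permitted
[go.nob] — violates constraint 4: syllable 2 coda contains /b/, which is not a licensed coda consonant → not permitted
[je] — σ1 onset /j/, coda /∅/ ok → permitted
Permitted: [jba.nof], [jze], [jas], [je] → 4.

4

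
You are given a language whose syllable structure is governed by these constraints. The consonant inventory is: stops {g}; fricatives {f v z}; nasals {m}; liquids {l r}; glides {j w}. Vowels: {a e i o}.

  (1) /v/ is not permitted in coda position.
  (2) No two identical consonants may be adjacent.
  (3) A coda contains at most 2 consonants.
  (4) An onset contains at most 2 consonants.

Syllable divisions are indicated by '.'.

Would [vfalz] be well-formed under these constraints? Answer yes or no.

[vfalz] — σ1 onset /vf/ (2C), coda /lz/ (2C) ok → well-formed

yes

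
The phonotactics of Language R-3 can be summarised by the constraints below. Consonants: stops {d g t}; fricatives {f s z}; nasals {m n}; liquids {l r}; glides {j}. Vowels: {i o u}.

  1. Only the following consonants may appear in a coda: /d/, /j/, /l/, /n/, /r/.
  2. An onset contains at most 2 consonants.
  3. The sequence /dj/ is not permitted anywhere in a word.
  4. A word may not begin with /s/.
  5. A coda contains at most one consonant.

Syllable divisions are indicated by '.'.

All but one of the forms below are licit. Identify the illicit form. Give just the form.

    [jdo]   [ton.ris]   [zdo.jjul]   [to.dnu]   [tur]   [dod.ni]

[ton.ris]

[jdo] — σ1 onset /jd/ (2C), coda /∅/ ok → licit
[ton.ris] — violates constraint 1: syllable 2 coda contains /s/, which is not a licensed coda consonant → illicit
[zdo.jjul] — σ1 onset /zd/ (2C), coda /∅/ ok; σ2 onset /jj/ (2C), coda /l/ ok → licit
[to.dnu] — σ1 onset /t/, coda /∅/ ok; σ2 onset /dn/ (2C), coda /∅/ ok → licit
[tur] — σ1 onset /t/, coda /r/ ok → licit
[dod.ni] — σ1 onset /d/, coda /d/ ok; σ2 onset /n/, coda /∅/ ok → licit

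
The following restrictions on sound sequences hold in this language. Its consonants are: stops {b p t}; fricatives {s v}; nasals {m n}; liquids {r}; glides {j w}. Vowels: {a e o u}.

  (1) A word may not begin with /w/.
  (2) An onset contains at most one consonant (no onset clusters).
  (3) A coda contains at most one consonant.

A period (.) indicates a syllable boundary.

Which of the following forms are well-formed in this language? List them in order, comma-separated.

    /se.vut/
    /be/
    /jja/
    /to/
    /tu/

/se.vut/ — σ1 onset /s/, coda /∅/ ok; σ2 onset /v/, coda /t/ ok → well-formed
/be/ — σ1 onset /b/, coda /∅/ ok → well-formed
/jja/ — violates constraint 2: syllable 1 onset /jj/ has 2 consonants (> 1) → ill-formed
/to/ — σ1 onset /t/, coda /∅/ ok → well-formed
/tu/ — σ1 onset /t/, coda /∅/ ok → well-formed

/se.vut/, /be/, /to/, /tu/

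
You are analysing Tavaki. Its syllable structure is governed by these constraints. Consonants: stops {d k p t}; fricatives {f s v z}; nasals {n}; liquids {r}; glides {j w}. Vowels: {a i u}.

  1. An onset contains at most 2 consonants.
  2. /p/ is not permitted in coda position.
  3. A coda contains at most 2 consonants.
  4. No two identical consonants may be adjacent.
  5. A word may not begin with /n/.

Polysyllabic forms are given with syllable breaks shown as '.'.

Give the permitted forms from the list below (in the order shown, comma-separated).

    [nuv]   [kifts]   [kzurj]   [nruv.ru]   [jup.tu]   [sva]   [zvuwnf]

[nuv] — violates constraint 5: word begins with /n/ → not permitted
[kifts] — violates constraint 3: syllable 1 coda /fts/ has 3 consonants (> 2) → not permitted
[kzurj] — σ1 onset /kz/ (2C), coda /rj/ (2C) ok → permitted
[nruv.ru] — violates constraint 5: word begins with /n/ → not permitted
[jup.tu] — violates constraint 2: syllable 1 coda contains /p/ → not permitted
[sva] — σ1 onset /sv/ (2C), coda /∅/ ok → permitted
[zvuwnf] — violates constraint 3: syllable 1 coda /wnf/ has 3 consonants (> 2) → not permitted

[kzurj], [sva]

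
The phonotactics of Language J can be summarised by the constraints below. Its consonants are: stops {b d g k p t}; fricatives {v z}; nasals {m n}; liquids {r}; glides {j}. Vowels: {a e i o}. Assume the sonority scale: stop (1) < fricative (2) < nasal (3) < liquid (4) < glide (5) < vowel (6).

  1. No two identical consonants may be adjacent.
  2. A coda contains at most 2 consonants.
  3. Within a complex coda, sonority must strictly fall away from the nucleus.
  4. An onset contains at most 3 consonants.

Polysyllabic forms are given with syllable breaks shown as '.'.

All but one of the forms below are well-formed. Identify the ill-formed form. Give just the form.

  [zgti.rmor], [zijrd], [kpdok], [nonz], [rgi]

[zgti.rmor] — σ1 onset /zgt/ (3C), coda /∅/ ok; σ2 onset /rm/ (2C), coda /r/ ok → well-formed
[zijrd] — violates constraint 2: syllable 1 coda /jrd/ has 3 consonants (> 2) → ill-formed
[kpdok] — σ1 onset /kpd/ (3C), coda /k/ ok → well-formed
[nonz] — σ1 onset /n/, coda /nz/ (3→2 falls) ok → well-formed
[rgi] — σ1 onset /rg/ (2C), coda /∅/ ok → well-formed

[zijrd]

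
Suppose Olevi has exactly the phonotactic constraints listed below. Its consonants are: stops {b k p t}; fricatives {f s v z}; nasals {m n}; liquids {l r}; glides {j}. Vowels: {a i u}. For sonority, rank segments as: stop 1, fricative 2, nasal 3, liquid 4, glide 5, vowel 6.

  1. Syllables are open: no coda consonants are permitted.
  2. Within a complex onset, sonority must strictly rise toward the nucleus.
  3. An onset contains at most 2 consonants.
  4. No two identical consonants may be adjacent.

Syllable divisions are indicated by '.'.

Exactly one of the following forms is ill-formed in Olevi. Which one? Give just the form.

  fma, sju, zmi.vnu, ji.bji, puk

fma — σ1 onset /fm/ (2→3 rises), coda /∅/ ok → well-formed
sju — σ1 onset /sj/ (2→5 rises), coda /∅/ ok → well-formed
zmi.vnu — σ1 onset /zm/ (2→3 rises), coda /∅/ ok; σ2 onset /vn/ (2→3 rises), coda /∅/ ok → well-formed
ji.bji — σ1 onset /j/, coda /∅/ ok; σ2 onset /bj/ (1→5 rises), coda /∅/ ok → well-formed
puk — violates constraint 1: syllable 1 coda /k/ has 1 consonant (> 0) → ill-formed

puk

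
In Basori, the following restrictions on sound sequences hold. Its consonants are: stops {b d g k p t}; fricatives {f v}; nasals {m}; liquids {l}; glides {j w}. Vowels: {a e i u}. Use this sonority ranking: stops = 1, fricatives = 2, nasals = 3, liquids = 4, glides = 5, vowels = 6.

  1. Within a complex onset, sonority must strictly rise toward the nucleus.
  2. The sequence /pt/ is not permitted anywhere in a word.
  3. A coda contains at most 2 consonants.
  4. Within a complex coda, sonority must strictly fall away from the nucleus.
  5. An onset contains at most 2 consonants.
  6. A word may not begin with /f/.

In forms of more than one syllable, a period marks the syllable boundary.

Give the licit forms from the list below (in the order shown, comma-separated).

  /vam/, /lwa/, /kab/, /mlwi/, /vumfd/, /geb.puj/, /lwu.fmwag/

/vam/ — σ1 onset /v/, coda /m/ ok → licit
/lwa/ — σ1 onset /lw/ (4→5 rises), coda /∅/ ok → licit
/kab/ — σ1 onset /k/, coda /b/ ok → licit
/mlwi/ — violates constraint 5: syllable 1 onset /mlw/ has 3 consonants (> 2) → illicit
/vumfd/ — violates constraint 3: syllable 1 coda /mfd/ has 3 consonants (> 2) → illicit
/geb.puj/ — σ1 onset /g/, coda /b/ ok; σ2 onset /p/, coda /j/ ok → licit
/lwu.fmwag/ — violates constraint 5: syllable 2 onset /fmw/ has 3 consonants (> 2) → illicit

/vam/, /lwa/, /kab/, /geb.puj/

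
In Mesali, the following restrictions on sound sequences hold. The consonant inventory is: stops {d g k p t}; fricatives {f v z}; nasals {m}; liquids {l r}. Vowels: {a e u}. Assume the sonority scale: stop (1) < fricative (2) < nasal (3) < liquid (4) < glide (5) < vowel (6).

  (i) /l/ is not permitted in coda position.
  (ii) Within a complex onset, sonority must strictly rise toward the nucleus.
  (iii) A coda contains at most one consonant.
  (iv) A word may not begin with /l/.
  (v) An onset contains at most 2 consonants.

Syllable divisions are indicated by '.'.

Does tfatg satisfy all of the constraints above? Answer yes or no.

tfatg — violates constraint (iii): syllable 1 coda /tg/ has 2 consonants (> 1) → illicit

no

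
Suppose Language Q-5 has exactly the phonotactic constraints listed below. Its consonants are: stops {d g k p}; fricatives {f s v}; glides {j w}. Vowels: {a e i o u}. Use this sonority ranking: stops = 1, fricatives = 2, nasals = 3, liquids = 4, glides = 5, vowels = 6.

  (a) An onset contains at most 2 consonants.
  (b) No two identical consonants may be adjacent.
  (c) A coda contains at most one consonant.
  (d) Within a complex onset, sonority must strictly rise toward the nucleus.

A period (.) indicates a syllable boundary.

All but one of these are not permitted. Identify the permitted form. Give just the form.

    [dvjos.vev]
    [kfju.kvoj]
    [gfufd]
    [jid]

[dvjos.vev] — violates constraint (a): syllable 1 onset /dvj/ has 3 consonants (> 2) → not permitted
[kfju.kvoj] — violates constraint (a): syllable 1 onset /kfj/ has 3 consonants (> 2) → not permitted
[gfufd] — violates constraint (c): syllable 1 coda /fd/ has 2 consonants (> 1) → not permitted
[jid] — σ1 onset /j/, coda /d/ ok → permitted

[jid]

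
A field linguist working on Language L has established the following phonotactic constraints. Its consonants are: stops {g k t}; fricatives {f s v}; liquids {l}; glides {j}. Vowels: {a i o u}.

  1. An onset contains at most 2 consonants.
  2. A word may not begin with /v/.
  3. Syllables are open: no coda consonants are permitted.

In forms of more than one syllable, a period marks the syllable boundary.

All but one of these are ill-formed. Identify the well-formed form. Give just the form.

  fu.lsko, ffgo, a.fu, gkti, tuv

fu.lsko — violates constraint 1: syllable 2 onset /lsk/ has 3 consonants (> 2) → ill-formed
ffgo — violates constraint 1: syllable 1 onset /ffg/ has 3 consonants (> 2) → ill-formed
a.fu — σ1 onset /∅/, coda /∅/ ok; σ2 onset /f/, coda /∅/ ok → well-formed
gkti — violates constraint 1: syllable 1 onset /gkt/ has 3 consonants (> 2) → ill-formed
tuv — violates constraint 3: syllable 1 coda /v/ has 1 consonant (> 0) → ill-formed

a.fu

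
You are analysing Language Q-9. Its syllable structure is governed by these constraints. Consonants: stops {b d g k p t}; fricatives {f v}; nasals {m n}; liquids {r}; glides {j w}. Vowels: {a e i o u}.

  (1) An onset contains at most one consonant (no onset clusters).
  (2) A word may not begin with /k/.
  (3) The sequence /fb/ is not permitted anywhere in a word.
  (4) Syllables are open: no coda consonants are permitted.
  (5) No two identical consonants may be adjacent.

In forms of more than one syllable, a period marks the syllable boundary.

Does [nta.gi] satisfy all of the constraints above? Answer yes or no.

no

[nta.gi] — violates constraint 1: syllable 1 onset /nt/ has 2 consonants (> 1) → not permitted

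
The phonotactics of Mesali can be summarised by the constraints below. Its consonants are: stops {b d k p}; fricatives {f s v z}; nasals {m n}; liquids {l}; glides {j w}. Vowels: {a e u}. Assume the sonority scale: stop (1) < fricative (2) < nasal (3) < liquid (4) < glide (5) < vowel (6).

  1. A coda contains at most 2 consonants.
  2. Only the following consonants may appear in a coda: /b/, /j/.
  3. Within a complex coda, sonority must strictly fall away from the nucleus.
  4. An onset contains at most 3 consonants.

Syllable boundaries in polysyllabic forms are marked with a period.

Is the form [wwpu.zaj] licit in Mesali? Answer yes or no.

yes

[wwpu.zaj] — σ1 onset /wwp/ (3C), coda /∅/ ok; σ2 onset /z/, coda /j/ ok → licit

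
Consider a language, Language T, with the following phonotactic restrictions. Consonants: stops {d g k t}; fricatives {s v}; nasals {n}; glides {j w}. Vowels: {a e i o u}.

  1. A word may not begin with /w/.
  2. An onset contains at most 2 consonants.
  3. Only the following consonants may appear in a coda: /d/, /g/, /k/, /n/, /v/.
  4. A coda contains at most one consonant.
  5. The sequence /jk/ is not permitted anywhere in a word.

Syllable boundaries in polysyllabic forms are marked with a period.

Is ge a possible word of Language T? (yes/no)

yes

ge — σ1 onset /g/, coda /∅/ ok → well-formed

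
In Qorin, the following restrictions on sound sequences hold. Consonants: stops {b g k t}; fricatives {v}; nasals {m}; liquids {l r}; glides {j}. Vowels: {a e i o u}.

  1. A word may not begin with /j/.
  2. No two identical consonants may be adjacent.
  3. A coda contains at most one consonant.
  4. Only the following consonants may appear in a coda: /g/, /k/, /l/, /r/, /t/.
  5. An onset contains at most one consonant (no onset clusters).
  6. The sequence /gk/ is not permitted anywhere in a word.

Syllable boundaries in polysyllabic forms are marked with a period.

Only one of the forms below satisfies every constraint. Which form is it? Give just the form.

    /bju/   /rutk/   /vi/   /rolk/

/vi/

/bju/ — violates constraint 5: syllable 1 onset /bj/ has 2 consonants (> 1) → not permitted
/rutk/ — violates constraint 3: syllable 1 coda /tk/ has 2 consonants (> 1) → not permitted
/vi/ — σ1 onset /v/, coda /∅/ ok → permitted
/rolk/ — violates constraint 3: syllable 1 coda /lk/ has 2 consonants (> 1) → not permitted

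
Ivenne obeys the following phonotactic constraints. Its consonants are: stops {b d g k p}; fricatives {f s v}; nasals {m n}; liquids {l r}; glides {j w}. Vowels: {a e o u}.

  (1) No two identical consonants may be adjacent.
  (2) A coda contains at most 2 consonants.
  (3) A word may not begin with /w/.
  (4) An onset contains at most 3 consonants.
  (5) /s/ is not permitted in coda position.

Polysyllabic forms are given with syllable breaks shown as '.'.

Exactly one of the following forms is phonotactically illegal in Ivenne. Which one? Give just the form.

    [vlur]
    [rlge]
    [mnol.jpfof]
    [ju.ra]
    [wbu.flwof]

[wbu.flwof]

[vlur] — σ1 onset /vl/ (2C), coda /r/ ok → phonotactically legal
[rlge] — σ1 onset /rlg/ (3C), coda /∅/ ok → phonotactically legal
[mnol.jpfof] — σ1 onset /mn/ (2C), coda /l/ ok; σ2 onset /jpf/ (3C), coda /f/ ok → phonotactically legal
[ju.ra] — σ1 onset /j/, coda /∅/ ok; σ2 onset /r/, coda /∅/ ok → phonotactically legal
[wbu.flwof] — violates constraint 3: word begins with /w/ → phonotactically illegal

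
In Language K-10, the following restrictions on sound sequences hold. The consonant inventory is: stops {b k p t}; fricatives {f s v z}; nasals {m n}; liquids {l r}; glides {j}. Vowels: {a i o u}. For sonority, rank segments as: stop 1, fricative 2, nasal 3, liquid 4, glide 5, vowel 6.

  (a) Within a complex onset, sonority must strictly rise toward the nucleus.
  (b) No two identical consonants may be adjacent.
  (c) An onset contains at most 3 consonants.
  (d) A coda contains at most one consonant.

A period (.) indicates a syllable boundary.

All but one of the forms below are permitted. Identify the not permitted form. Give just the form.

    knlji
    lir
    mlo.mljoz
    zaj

knlji — violates constraint (c): syllable 1 onset /knlj/ has 4 consonants (> 3) → not permitted
lir — σ1 onset /l/, coda /r/ ok → permitted
mlo.mljoz — σ1 onset /ml/ (3→4 rises), coda /∅/ ok; σ2 onset /mlj/ (3→4→5 rises), coda /z/ ok → permitted
zaj — σ1 onset /z/, coda /j/ ok → permitted

knlji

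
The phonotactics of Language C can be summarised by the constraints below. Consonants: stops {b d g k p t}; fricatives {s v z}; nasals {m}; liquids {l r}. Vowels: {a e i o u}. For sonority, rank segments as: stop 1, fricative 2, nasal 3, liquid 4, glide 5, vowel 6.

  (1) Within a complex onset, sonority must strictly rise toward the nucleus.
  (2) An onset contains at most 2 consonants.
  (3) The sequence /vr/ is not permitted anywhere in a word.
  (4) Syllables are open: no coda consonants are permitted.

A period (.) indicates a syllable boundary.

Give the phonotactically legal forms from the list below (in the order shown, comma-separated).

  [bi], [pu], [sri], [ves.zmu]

[bi] — σ1 onset /b/, coda /∅/ ok → phonotactically legal
[pu] — σ1 onset /p/, coda /∅/ ok → phonotactically legal
[sri] — σ1 onset /sr/ (2→4 rises), coda /∅/ ok → phonotactically legal
[ves.zmu] — violates constraint 4: syllable 1 coda /s/ has 1 consonant (> 0) → phonotactically illegal

[bi], [pu], [sri]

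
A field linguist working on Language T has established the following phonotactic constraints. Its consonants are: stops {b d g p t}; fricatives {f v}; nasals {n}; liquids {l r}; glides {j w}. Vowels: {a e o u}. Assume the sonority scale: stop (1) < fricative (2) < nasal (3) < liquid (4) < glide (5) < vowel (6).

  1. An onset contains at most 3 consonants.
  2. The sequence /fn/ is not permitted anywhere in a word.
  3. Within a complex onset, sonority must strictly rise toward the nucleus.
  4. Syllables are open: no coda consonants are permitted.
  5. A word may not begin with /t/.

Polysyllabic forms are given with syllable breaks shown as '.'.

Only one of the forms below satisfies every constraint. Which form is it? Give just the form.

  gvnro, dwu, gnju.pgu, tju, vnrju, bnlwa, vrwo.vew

dwu

gvnro — violates constraint 1: syllable 1 onset /gvnr/ has 4 consonants (> 3) → phonotactically illegal
dwu — σ1 onset /dw/ (1→5 rises), coda /∅/ ok → phonotactically legal
gnju.pgu — violates constraint 3: syllable 2 onset /pg/: /p/ (stop, 1) → /g/ (stop, 1) does not rise → phonotactically illegal
tju — violates constraint 5: word begins with /t/ → phonotactically illegal
vnrju — violates constraint 1: syllable 1 onset /vnrj/ has 4 consonants (> 3) → phonotactically illegal
bnlwa — violates constraint 1: syllable 1 onset /bnlw/ has 4 consonants (> 3) → phonotactically illegal
vrwo.vew — violates constraint 4: syllable 2 coda /w/ has 1 consonant (> 0) → phonotactically illegal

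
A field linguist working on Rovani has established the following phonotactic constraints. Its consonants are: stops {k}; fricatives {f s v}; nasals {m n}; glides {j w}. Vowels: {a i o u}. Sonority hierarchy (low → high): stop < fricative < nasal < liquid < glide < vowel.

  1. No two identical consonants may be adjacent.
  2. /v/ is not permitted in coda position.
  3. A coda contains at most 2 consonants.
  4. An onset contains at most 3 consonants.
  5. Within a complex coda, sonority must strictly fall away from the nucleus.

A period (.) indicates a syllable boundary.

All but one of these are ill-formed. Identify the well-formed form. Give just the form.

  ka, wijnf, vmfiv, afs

ka — σ1 onset /k/, coda /∅/ ok → well-formed
wijnf — violates constraint 3: syllable 1 coda /jnf/ has 3 consonants (> 2) → ill-formed
vmfiv — violates constraint 2: syllable 1 coda contains /v/ → ill-formed
afs — violates constraint 5: syllable 1 coda /fs/: /f/ (fricative, 2) → /s/ (fricative, 2) does not fall → ill-formed

ka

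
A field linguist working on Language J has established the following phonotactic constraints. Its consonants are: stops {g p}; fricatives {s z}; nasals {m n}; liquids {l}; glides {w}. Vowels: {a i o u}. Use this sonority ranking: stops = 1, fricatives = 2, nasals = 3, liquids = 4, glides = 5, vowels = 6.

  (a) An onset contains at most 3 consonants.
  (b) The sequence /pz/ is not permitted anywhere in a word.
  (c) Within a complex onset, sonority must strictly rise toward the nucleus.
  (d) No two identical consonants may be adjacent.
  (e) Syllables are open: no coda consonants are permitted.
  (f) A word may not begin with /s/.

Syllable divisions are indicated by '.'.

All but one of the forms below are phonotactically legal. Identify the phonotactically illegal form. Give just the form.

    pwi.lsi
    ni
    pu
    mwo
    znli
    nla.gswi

pwi.lsi — violates constraint (c): syllable 2 onset /ls/: /l/ (liquid, 4) → /s/ (fricative, 2) does not rise → phonotactically illegal
ni — σ1 onset /n/, coda /∅/ ok → phonotactically legal
pu — σ1 onset /p/, coda /∅/ ok → phonotactically legal
mwo — σ1 onset /mw/ (3→5 rises), coda /∅/ ok → phonotactically legal
znli — σ1 onset /znl/ (2→3→4 rises), coda /∅/ ok → phonotactically legal
nla.gswi — σ1 onset /nl/ (3→4 rises), coda /∅/ ok; σ2 onset /gsw/ (1→2→5 rises), coda /∅/ ok → phonotactically legal

pwi.lsi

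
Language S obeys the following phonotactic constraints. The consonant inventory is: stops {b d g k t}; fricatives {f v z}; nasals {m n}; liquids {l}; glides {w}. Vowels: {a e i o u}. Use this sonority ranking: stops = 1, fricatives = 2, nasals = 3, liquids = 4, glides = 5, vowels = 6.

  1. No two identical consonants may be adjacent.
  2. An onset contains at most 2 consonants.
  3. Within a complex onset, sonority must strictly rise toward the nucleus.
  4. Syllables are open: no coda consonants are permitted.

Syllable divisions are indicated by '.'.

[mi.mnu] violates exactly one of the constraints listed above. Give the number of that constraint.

[mi.mnu]: syllable 2 onset /mn/: /m/ (nasal, 3) → /n/ (nasal, 3) does not rise.
This is a violation of constraint 3: "Within a complex onset, sonority must strictly rise toward the nucleus."
The remaining constraints (1, 2, 4) are satisfied.

3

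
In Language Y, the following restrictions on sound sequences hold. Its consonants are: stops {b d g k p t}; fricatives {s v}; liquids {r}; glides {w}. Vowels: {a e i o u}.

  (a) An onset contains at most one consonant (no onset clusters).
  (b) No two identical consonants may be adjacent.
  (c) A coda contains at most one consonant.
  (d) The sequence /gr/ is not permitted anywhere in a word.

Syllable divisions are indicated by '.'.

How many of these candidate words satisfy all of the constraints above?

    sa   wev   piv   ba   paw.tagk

4

sa — σ1 onset /s/, coda /∅/ ok → licit
wev — σ1 onset /w/, coda /v/ ok → licit
piv — σ1 onset /p/, coda /v/ ok → licit
ba — σ1 onset /b/, coda /∅/ ok → licit
paw.tagk — violates constraint (c): syllable 2 coda /gk/ has 2 consonants (> 1) → illicit
Licit: sa, wev, piv, ba → 4.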